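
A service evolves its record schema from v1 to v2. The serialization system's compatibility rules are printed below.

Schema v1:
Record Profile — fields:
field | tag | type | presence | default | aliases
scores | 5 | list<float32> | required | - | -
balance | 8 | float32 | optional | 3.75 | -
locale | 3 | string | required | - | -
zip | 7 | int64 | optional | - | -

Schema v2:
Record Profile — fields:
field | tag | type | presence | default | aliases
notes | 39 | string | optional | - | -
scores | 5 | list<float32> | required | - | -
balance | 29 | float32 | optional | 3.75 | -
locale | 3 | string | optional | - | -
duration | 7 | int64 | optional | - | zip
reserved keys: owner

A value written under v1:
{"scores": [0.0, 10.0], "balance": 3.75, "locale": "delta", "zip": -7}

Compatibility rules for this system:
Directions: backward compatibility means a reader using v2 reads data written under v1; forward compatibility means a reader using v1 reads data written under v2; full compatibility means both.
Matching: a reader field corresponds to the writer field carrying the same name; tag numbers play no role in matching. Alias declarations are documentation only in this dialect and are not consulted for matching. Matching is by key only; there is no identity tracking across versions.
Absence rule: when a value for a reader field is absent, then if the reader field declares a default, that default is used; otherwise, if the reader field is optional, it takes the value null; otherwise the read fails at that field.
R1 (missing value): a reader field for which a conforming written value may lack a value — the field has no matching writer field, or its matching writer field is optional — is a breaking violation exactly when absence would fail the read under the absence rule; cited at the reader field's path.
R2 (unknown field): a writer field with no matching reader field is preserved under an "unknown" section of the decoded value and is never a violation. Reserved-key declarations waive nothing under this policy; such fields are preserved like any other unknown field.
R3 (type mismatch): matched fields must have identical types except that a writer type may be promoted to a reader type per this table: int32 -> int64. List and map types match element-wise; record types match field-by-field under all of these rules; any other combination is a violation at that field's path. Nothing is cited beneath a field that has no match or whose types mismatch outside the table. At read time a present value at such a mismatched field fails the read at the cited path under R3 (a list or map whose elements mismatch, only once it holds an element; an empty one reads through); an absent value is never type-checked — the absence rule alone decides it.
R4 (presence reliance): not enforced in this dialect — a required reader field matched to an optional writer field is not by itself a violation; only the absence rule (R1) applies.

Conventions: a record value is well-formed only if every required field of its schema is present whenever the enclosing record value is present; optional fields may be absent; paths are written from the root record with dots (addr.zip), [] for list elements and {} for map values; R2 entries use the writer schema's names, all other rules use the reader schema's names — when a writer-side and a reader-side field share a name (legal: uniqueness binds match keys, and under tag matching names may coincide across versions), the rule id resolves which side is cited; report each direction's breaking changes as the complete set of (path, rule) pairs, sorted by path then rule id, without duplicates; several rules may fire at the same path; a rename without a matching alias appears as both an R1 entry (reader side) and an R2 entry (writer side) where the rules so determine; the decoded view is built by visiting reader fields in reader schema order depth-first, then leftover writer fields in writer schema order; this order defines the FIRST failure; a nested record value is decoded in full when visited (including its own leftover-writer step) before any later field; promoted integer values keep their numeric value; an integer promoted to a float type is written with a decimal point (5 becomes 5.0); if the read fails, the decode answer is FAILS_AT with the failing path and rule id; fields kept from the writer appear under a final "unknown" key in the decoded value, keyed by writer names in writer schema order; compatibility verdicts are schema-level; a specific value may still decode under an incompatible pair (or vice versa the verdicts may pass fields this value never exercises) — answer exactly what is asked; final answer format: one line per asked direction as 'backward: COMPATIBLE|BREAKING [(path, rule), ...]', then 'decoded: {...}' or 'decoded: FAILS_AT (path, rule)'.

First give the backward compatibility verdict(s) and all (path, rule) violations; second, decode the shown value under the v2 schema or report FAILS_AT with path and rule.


backward: COMPATIBLE []; decoded: {"notes": null, "scores": [0.0, 10.0], "balance": 3.75, "locale": "delta", "duration": null, "unknown": {"zip": -7}}

in Profile below, arrows point writer -> reader
checking backward for Profile: reader v2 against writer v1:
  no writer field matches reader notes
  list<float32> -> list<float32>, writer required: scores aligns to scores
  float32 -> float32, writer optional: balance aligns to balance
  string -> string, writer required: locale aligns to locale
  no writer field matches reader duration
  zip (writer side), unknown to reader
  => backward verdict for Profile: COMPATIBLE, no violations
migrating the Profile value to v2:
  notes := null (absent, optional -> null)
  scores := [0.0, 10.0]
  balance := 3.75
  locale := "delta"
  duration := null (absent, optional -> null)
  writer zip: kept under "unknown"
  => decoded: {"notes": null, "scores": [0.0, 10.0], "balance": 3.75, "locale": "delta", "duration": null, "unknown": {"zip": -7}}
ruling out the remaining Profile differences:
  field locale in record Profile: required changed to optional -> fires only in the forward direction of Profile, which is not asked here
  field balance in record Profile: tag 8 changed to 29 -> no rule fires on it in Profile's dialect; the asked verdict holds


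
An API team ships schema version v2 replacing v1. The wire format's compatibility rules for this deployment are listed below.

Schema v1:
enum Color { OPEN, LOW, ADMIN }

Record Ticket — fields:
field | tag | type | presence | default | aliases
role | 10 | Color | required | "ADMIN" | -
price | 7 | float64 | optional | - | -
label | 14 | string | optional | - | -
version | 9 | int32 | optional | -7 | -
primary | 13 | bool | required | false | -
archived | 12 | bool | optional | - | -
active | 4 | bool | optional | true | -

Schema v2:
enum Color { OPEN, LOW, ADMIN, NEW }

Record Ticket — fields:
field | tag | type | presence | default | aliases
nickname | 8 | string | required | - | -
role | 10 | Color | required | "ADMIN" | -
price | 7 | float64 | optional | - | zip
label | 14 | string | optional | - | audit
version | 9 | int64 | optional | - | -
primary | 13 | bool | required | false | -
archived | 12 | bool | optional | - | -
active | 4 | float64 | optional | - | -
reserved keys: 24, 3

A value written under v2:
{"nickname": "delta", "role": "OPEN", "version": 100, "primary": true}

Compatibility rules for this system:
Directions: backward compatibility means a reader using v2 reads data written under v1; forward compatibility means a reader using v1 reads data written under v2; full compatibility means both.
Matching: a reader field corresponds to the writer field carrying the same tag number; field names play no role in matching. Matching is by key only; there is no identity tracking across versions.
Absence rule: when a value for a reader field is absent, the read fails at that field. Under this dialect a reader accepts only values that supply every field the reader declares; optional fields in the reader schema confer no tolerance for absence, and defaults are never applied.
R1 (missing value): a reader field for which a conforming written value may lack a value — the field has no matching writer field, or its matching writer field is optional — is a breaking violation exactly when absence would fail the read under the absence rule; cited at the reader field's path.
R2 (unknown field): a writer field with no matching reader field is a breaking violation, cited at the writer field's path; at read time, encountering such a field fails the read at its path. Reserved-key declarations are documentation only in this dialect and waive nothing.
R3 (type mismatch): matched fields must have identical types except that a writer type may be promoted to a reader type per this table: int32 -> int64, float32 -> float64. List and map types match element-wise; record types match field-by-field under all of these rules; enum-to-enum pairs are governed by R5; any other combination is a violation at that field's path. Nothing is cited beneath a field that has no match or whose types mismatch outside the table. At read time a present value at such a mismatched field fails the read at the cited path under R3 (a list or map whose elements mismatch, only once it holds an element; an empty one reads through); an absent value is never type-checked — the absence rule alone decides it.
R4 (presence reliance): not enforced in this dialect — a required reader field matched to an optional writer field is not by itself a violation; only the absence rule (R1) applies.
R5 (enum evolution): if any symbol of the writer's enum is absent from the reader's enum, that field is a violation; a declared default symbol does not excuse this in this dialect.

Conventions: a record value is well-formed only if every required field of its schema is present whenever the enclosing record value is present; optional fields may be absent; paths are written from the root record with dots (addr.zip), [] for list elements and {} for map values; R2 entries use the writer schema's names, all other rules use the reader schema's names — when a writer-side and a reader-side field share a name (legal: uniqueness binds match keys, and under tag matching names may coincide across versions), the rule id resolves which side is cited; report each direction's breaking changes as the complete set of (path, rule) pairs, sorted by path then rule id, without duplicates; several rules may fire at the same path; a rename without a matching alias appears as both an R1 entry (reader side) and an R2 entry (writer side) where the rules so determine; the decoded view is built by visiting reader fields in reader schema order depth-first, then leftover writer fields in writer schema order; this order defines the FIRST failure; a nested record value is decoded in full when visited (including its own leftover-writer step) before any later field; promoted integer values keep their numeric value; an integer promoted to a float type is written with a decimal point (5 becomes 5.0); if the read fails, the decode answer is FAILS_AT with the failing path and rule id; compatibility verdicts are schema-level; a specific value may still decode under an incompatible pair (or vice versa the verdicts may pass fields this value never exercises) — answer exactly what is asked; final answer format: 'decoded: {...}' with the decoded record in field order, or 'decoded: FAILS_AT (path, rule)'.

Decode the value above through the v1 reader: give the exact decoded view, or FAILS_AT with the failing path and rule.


decoded: FAILS_AT (price, R1)

arrows below run writer -> reader for Ticket
decode (reader v1):
  role := "OPEN"
  read fails at price under R1 (no fill)
  => FAILS_AT (price, R1)
checking off the Ticket differences that do not matter here:
  added field nickname to record Ticket: required string, tag 8 (in v2 it sits immediately before role) -> matters for Ticket compatibility verdicts, not for this value's decode
  field version in record Ticket: type int32 changed to int64 (its default is dropped) -> matters for Ticket compatibility verdicts, not for this value's decode
  field active in record Ticket: type bool changed to float64 (its default is dropped) -> matters for Ticket compatibility verdicts, not for this value's decode
  enum Color (field role in record Ticket): symbol NEW added -> matters for Ticket compatibility verdicts, not for this value's decode


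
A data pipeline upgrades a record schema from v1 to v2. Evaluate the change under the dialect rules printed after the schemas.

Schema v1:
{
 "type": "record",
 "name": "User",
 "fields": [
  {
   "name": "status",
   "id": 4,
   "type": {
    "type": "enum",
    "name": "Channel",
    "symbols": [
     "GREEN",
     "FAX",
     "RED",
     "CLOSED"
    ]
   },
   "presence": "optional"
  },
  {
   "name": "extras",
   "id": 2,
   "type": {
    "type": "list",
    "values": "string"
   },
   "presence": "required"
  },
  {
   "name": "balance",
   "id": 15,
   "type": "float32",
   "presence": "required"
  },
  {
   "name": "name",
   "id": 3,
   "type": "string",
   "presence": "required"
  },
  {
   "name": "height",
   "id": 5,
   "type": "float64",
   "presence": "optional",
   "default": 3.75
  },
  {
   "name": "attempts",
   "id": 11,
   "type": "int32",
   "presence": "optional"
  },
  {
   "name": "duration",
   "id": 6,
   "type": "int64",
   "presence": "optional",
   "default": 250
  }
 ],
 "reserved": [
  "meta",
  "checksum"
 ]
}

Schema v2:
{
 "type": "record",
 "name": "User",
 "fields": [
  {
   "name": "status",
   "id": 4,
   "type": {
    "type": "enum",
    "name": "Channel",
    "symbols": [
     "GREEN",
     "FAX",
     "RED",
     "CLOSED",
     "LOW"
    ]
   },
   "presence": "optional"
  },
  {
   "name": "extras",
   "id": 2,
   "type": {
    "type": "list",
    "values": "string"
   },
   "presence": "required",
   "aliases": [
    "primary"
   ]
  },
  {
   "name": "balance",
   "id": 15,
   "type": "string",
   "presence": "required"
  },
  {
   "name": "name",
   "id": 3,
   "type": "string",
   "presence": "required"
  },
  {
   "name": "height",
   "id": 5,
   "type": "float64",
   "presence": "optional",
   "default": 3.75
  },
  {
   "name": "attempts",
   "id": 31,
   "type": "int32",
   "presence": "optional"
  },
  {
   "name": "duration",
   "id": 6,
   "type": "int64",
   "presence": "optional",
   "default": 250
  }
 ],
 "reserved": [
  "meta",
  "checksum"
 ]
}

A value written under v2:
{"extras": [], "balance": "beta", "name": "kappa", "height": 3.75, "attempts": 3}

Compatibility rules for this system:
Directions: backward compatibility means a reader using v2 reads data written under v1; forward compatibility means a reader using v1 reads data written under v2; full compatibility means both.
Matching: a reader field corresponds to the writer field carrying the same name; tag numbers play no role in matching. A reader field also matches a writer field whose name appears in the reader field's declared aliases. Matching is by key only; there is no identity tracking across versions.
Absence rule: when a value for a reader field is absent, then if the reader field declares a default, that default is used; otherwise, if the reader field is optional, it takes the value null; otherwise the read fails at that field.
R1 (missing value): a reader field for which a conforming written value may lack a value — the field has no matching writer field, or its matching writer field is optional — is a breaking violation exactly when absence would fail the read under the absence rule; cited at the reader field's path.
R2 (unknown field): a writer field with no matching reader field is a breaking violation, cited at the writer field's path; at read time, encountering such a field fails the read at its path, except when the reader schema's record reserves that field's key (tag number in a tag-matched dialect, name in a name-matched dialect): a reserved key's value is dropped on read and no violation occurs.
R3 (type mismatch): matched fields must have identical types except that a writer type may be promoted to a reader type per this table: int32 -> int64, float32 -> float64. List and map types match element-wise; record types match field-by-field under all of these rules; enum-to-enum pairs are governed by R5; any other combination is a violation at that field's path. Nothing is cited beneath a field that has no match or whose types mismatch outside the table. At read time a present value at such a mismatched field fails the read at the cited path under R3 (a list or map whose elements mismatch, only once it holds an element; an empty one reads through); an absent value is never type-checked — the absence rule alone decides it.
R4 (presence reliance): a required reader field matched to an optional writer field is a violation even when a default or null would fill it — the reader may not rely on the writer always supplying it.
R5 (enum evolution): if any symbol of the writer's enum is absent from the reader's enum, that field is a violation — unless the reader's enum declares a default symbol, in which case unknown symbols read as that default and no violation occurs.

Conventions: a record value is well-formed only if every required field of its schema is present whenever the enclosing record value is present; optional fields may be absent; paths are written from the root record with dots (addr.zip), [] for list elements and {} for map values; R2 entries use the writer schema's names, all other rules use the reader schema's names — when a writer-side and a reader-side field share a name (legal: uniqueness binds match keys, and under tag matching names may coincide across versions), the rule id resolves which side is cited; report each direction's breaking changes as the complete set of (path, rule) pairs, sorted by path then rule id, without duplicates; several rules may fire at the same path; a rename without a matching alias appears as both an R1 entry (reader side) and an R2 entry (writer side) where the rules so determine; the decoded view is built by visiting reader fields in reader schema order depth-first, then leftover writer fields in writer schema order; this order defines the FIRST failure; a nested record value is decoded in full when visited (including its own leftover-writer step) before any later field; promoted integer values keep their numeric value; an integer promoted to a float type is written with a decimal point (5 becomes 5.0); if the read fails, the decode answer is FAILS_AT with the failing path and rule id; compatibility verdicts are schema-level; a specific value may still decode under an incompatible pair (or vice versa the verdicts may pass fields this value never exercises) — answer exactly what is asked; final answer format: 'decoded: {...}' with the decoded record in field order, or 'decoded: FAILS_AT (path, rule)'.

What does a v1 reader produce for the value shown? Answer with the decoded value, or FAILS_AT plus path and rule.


the writer's type comes first in each User pair
decode walk for User under reader schema v1:
  status := null (absent, optional -> null)
  extras := []
  read fails at balance under R3
  => FAILS_AT (balance, R3)
diffs on User not affecting the asked answer:
  enum Channel (field status in record User): symbol LOW added -> changes User's schema-level verdicts only — the decode of this value is the same
  field attempts in record User: tag 11 changed to 31 -> fires no rule on User under this dialect and leaves the result unchanged

decoded: FAILS_AT (balance, R3)


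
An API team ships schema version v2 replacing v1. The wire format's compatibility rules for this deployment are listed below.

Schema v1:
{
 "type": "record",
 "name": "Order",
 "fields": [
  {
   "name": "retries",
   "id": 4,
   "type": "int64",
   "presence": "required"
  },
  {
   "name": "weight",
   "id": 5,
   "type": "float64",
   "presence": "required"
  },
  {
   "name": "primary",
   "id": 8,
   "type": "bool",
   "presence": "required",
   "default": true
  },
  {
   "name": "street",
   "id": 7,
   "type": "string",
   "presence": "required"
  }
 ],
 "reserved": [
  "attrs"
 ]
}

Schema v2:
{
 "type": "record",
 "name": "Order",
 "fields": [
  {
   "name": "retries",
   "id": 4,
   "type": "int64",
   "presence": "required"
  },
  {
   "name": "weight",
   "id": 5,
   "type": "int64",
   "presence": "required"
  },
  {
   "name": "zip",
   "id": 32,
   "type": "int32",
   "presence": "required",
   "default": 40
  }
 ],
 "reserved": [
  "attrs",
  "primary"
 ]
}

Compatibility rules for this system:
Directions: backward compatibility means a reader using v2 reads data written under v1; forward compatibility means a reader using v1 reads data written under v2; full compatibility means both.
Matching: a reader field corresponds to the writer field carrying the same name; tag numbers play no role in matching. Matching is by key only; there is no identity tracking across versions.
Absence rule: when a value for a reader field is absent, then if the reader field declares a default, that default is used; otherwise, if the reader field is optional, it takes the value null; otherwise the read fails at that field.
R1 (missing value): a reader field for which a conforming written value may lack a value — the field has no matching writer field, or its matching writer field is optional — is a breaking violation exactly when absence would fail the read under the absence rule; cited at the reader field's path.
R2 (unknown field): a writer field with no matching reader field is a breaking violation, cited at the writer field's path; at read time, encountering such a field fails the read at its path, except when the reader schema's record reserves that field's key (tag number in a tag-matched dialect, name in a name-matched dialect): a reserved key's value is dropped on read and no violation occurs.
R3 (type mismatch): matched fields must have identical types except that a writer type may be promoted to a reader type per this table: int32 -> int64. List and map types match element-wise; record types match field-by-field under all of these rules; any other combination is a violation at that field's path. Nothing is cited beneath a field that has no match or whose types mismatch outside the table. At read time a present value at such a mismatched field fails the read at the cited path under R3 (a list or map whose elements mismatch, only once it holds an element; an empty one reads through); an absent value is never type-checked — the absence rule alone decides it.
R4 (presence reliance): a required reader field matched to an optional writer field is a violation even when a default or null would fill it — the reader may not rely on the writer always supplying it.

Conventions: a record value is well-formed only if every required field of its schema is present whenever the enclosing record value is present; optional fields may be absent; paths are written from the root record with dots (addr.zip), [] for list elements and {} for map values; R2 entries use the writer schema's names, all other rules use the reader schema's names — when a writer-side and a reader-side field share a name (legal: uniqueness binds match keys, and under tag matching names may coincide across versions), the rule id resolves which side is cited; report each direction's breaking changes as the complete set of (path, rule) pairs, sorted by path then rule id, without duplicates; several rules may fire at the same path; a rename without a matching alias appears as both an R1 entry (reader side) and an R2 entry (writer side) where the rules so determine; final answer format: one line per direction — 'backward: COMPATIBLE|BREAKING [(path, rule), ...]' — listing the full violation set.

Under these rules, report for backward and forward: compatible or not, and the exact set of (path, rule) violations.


in Order below, arrows point writer -> reader
backward pass over Order, reader schema v2, writer schema v1:
  writer required, int64 -> int64: reader retries maps from writer retries
  writer required, float64 -> int64: reader weight maps from writer weight
  zip has no writer counterpart
  writer primary: unknown to reader
  writer street: unknown to reader
  rule R2 violated at street
  rule R3 violated at weight
  backward on Order therefore BREAKING (2)
forward pass over Order, reader schema v1, writer schema v2:
  writer required, int64 -> int64: reader retries maps from writer retries
  writer required, int64 -> float64: reader weight maps from writer weight
  primary has no writer counterpart
  street has no writer counterpart
  writer zip: unknown to reader
  rule R1 violated at street
  rule R3 violated at weight
  rule R2 violated at zip
  forward on Order therefore BREAKING (3)

backward: BREAKING [(street, R2), (weight, R3)]; forward: BREAKING [(street, R1), (weight, R3), (zip, R2)]


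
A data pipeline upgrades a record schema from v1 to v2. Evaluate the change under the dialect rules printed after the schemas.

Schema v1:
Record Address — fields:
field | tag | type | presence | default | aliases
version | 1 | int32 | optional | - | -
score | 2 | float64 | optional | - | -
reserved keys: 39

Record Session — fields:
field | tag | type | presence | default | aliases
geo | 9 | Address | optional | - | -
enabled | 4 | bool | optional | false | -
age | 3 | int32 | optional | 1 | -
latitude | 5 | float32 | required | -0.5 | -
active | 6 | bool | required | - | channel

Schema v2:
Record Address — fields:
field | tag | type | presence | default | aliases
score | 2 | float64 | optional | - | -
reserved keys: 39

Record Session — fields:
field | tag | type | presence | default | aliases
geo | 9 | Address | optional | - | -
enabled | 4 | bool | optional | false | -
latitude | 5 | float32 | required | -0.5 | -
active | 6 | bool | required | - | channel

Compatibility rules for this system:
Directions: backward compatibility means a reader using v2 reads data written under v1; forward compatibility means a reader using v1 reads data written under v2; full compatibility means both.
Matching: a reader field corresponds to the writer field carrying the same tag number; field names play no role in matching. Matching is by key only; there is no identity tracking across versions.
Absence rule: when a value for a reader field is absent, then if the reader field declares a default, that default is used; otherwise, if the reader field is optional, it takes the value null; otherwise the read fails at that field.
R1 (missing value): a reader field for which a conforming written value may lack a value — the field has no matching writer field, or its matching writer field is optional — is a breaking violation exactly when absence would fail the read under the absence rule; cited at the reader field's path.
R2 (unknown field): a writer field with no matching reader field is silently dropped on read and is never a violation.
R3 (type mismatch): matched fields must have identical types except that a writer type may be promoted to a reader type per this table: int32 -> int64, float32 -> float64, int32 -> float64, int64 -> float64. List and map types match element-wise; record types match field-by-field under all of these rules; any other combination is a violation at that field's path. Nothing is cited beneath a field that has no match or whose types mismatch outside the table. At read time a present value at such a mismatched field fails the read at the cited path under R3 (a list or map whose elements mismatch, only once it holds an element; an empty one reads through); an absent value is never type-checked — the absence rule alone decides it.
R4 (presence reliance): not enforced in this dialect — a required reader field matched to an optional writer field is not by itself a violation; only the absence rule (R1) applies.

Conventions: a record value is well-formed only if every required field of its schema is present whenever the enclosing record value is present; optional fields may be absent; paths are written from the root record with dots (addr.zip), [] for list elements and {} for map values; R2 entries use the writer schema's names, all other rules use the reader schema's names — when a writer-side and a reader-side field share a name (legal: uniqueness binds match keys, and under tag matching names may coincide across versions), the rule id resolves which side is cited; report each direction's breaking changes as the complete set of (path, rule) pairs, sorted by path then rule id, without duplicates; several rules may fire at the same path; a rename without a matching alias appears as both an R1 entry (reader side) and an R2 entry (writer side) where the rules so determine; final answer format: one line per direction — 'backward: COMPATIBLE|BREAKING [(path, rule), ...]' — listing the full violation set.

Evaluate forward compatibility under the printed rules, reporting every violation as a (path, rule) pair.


in Session below, arrows point writer -> reader
forward pass over Session, reader schema v1, writer schema v2:
  geo: Address -> Address, writer optional; from geo
  enabled: bool -> bool, writer optional; from enabled
  age has no writer counterpart
  latitude: float32 -> float32, writer required; from latitude
  active: bool -> bool, writer required; from active
  geo.version has no writer counterpart
  geo.score: float64 -> float64, writer optional; from geo.score
  => forward: COMPATIBLE
remaining Session differences; none change what is asked:
  removed field age from record Session -> triggers nothing under Session's printed rules — same verdict
  removed field version from record Address -> triggers nothing under Session's printed rules — same verdict

forward: COMPATIBLE []


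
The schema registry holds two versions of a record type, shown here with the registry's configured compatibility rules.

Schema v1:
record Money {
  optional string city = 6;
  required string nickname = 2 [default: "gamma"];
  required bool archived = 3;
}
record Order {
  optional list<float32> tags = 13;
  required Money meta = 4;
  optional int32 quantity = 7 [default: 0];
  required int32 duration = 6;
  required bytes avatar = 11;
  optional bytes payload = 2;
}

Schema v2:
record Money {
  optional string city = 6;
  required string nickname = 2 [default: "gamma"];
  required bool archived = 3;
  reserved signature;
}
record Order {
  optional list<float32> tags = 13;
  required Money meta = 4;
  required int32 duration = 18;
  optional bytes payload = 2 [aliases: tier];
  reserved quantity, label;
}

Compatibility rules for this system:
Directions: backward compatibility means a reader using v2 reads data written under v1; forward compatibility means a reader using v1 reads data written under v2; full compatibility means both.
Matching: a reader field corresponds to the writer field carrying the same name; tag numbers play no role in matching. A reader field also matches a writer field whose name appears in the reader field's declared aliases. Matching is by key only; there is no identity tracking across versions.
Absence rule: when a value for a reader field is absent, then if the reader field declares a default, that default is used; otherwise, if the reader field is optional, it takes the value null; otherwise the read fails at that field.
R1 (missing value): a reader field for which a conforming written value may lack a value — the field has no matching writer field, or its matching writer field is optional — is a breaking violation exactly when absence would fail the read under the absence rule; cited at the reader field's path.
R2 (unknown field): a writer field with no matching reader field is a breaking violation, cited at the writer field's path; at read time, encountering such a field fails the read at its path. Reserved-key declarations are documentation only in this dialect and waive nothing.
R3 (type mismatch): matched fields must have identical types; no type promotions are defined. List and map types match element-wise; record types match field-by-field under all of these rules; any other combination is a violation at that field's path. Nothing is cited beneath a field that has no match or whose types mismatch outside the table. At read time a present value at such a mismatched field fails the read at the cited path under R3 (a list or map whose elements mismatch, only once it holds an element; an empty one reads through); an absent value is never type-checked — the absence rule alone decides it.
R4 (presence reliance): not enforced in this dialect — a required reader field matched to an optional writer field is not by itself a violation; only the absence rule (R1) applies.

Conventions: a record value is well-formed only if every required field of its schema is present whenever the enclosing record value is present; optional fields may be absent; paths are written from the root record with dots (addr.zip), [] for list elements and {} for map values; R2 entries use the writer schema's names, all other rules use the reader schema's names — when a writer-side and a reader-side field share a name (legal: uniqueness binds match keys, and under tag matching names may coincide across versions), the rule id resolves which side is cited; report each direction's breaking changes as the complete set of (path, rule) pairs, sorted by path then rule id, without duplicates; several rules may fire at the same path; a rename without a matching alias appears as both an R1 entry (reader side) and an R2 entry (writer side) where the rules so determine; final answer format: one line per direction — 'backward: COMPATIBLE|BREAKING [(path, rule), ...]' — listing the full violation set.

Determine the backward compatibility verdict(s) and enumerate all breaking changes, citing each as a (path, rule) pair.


in Order below, arrows point writer -> reader
backward pass over Order, reader schema v2, writer schema v1:
  tags <- tags (list<float32> -> list<float32>, writer optional)
  meta <- meta (Money -> Money, writer required)
  duration <- duration (int32 -> int32, writer required)
  payload <- payload (bytes -> bytes, writer optional)
  writer field quantity has no reader counterpart
  writer field avatar has no reader counterpart
  meta.city <- meta.city (string -> string, writer optional)
  meta.nickname <- meta.nickname (string -> string, writer required)
  meta.archived <- meta.archived (bool -> bool, writer required)
  rule R2 violated at avatar
  rule R2 violated at quantity
  => backward: BREAKING (2)
the rest of the Order diff is inert for this question:
  field duration in record Order: tag 6 changed to 18 -> no rule fires on it in Order's dialect; the asked verdict holds

backward: BREAKING [(avatar, R2), (quantity, R2)]


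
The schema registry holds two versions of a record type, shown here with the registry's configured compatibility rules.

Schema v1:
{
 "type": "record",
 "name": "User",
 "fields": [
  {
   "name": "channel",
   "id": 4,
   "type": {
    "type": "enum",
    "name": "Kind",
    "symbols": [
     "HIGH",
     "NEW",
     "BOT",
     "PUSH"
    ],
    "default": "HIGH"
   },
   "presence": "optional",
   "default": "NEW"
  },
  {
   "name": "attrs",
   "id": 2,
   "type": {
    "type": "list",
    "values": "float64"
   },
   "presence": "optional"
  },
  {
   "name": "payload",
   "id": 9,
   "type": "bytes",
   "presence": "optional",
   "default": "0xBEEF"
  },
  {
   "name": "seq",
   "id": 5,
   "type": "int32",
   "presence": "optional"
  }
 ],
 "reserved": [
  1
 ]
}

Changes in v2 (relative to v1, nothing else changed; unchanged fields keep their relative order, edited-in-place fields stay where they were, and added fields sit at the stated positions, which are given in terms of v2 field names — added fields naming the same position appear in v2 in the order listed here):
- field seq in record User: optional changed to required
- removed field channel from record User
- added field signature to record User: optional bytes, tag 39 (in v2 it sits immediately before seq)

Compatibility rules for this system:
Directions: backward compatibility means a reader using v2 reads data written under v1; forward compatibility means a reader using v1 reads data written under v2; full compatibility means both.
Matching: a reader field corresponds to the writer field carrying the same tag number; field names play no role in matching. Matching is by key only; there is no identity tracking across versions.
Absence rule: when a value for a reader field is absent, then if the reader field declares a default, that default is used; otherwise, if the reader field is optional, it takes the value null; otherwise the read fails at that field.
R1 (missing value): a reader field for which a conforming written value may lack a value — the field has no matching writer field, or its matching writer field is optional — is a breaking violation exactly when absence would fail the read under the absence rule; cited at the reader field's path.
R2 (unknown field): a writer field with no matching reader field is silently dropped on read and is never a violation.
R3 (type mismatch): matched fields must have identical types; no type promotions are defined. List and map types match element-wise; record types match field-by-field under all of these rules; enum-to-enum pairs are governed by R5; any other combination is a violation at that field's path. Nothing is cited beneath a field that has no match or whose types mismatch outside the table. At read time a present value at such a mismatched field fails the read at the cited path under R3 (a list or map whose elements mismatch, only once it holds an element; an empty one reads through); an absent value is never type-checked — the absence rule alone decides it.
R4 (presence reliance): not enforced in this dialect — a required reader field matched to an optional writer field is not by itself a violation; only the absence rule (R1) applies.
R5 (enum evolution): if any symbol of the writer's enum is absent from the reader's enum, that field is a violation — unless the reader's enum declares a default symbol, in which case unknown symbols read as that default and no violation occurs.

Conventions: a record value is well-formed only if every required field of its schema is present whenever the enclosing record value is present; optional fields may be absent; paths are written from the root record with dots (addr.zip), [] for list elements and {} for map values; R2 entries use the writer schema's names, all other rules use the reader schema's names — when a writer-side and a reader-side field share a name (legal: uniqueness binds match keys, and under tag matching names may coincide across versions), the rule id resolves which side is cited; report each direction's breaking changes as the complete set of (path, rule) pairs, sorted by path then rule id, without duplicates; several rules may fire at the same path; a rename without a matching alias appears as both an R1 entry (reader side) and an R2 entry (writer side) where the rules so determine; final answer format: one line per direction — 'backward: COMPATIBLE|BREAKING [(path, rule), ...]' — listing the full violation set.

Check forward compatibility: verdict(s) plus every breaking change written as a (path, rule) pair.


in User below, arrows point writer -> reader
forward pass over User, reader schema v1, writer schema v2:
  channel: no writer-side match
  writer optional, list<float64> -> list<float64>: reader attrs maps from writer attrs
  writer optional, bytes -> bytes: reader payload maps from writer payload
  writer required, int32 -> int32: reader seq maps from writer seq
  writer field signature has no reader counterpart
  => no violations; forward on User: COMPATIBLE
the rest of the User diff is inert for this question:
  field seq in record User: optional changed to required -> fires only in the backward direction of User, which is not asked here
  removed field channel from record User -> triggers nothing under User's printed rules — same verdict
  added field signature to record User: optional bytes, tag 39 (in v2 it sits immediately before seq) -> triggers nothing under User's printed rules — same verdict

forward: COMPATIBLE []


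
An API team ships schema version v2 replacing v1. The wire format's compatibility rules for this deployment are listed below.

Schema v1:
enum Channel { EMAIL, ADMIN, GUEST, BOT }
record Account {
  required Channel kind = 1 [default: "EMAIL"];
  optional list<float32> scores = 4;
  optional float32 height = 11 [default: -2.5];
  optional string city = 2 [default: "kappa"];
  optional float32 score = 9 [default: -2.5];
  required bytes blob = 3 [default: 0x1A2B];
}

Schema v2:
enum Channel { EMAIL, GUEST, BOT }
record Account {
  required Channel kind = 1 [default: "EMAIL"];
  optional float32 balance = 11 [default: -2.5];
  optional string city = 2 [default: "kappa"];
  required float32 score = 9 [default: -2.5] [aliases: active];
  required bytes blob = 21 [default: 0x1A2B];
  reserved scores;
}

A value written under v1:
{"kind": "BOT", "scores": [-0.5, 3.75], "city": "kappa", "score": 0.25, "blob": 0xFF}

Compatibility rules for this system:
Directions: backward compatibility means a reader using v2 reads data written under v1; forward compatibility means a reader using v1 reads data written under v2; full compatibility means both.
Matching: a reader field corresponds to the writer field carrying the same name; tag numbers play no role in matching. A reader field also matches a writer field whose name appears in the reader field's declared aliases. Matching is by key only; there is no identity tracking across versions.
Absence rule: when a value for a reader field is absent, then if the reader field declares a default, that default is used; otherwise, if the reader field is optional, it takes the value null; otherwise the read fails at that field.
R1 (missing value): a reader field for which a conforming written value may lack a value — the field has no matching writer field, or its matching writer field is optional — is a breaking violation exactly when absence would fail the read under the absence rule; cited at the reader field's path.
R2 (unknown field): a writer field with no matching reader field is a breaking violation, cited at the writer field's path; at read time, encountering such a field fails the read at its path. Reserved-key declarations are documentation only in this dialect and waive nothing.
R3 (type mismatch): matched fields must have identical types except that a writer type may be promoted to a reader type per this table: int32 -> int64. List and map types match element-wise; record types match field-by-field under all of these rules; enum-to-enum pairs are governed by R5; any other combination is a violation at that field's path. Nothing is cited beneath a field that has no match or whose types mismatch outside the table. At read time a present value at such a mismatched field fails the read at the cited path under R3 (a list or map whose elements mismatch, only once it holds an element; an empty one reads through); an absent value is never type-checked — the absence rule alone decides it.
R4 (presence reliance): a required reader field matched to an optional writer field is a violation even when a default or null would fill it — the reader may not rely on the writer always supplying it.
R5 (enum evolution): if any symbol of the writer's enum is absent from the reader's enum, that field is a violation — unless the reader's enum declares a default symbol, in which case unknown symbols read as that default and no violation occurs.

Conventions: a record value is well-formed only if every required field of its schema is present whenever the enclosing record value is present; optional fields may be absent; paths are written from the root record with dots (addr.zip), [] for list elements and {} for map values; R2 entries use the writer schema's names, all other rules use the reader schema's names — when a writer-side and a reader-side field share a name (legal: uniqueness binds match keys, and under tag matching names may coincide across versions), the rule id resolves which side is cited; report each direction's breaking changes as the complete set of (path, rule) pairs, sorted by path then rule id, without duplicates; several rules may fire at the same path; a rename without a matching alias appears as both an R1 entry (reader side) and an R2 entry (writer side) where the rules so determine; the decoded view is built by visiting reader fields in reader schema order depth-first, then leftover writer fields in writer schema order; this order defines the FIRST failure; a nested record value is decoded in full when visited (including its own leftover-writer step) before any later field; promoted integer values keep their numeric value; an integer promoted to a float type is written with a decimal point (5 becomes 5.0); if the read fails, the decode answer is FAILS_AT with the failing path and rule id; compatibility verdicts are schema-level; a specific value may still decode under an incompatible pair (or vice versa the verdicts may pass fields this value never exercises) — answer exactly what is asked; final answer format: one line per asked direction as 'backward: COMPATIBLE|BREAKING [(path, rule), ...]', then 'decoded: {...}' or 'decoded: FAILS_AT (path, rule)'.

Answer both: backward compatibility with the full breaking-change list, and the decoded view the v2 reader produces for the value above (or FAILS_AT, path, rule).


each type pair in Account: writer, then reader
checking backward for Account: reader v2 against writer v1:
  Channel -> Channel, writer required: kind aligns to kind
  no writer field matches reader balance
  string -> string, writer optional: city aligns to city
  float32 -> float32, writer optional: score aligns to score
  bytes -> bytes, writer required: blob aligns to blob
  writer scores: unknown to reader
  writer height: unknown to reader
  rule R2 violated at height
  rule R5 violated at kind
  rule R4 violated at score
  rule R2 violated at scores
  => 4 violation(s): backward is BREAKING for Account
decoding the Account value with the v2 reader:
  kind := "BOT"
  balance := -2.5 (absent -> default)
  city := "kappa"
  score := 0.25
  blob := 0xFF
  read fails at scores under R2 (unknown field)
  => FAILS_AT (scores, R2)
remaining Account differences; none change what is asked:
  field blob in record Account: tag 3 changed to 21 -> fires no rule on Account, leaving the asked answer as it is

backward: BREAKING [(height, R2), (kind, R5), (score, R4), (scores, R2)]; decoded: FAILS_AT (scores, R2)
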